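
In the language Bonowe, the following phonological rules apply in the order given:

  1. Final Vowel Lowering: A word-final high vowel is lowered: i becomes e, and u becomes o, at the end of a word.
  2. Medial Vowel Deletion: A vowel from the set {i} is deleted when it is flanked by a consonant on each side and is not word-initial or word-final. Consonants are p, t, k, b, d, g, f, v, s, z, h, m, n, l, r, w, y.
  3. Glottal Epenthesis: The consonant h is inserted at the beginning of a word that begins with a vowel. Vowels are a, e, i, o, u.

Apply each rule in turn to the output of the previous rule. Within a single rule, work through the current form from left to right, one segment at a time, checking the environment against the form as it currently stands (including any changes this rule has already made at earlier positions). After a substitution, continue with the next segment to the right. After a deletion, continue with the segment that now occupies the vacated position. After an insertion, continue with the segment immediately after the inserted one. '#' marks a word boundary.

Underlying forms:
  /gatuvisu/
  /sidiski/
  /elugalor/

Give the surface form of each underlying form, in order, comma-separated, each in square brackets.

[gatuvso], [sdske], [helugalor]

/gatuvisu/:
  1 Final Vowel Lowering: [gatuvisu] → [gatuviso]
  2 Medial Vowel Deletion: [gatuviso] → [gatuvso]
  3 Glottal Epenthesis: no change — [gatuvso]
/sidiski/:
  1 Final Vowel Lowering: [sidiski] → [sidiske]
  2 Medial Vowel Deletion: [sidiske] → [sdske]
  3 Glottal Epenthesis: no change — [sdske]
/elugalor/:
  1 Final Vowel Lowering: no change — [elugalor]
  2 Medial Vowel Deletion: no change — [elugalor]
  3 Glottal Epenthesis: [elugalor] → [helugalor]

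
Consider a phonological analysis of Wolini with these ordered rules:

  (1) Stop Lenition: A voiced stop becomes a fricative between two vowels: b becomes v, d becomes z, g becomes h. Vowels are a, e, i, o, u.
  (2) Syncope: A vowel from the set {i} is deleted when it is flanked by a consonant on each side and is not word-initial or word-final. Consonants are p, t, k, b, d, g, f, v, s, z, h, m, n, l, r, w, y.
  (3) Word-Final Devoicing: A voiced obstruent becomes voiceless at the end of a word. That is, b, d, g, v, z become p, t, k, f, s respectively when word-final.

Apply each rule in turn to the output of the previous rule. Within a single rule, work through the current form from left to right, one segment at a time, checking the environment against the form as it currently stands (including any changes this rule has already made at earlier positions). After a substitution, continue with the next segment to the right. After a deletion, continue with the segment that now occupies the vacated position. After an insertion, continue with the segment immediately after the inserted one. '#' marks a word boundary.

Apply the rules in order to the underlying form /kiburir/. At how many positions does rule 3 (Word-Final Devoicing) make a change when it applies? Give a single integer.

(1) Stop Lenition: [kiburir] → [kivurir]
(2) Syncope: [kivurir] → [kvurr]
(3) Word-Final Devoicing: no change — [kvurr]
Rule 3 changed 0 position(s).

0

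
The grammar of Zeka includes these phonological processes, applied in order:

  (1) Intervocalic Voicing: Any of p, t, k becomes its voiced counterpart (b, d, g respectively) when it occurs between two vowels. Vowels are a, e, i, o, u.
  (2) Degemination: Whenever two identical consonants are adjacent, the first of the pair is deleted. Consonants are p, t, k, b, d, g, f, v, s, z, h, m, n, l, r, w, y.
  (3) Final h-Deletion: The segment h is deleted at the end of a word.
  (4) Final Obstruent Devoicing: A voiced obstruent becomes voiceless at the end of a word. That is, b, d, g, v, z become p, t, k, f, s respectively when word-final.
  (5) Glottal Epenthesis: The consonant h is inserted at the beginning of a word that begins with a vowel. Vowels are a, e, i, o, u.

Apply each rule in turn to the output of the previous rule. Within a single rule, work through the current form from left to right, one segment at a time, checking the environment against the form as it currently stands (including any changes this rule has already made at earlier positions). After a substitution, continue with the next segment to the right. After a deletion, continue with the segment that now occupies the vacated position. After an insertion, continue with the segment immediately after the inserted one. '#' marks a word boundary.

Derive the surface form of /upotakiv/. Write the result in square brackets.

(1) Intervocalic Voicing: [upotakiv] → [ubodagiv]
(2) Degemination: no change — [ubodagiv]
(3) Final h-Deletion: no change — [ubodagiv]
(4) Final Obstruent Devoicing: [ubodagiv] → [ubodagif]
(5) Glottal Epenthesis: [ubodagif] → [hubodagif]

[hubodagif]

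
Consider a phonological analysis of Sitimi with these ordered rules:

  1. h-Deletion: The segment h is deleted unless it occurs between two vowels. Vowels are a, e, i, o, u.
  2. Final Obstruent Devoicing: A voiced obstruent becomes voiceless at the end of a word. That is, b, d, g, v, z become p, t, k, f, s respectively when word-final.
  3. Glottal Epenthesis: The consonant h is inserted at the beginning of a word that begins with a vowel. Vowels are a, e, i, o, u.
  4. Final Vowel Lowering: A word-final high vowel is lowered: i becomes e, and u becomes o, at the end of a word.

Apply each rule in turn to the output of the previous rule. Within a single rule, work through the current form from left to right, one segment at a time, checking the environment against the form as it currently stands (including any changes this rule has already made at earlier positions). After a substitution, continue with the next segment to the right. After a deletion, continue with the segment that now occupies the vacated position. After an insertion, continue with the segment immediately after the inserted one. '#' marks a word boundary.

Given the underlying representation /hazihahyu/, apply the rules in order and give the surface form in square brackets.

1 h-Deletion: [hazihahyu] → [azihayu]
2 Final Obstruent Devoicing: no change — [azihayu]
3 Glottal Epenthesis: [azihayu] → [hazihayu]
4 Final Vowel Lowering: [hazihayu] → [hazihayo]

[hazihayo]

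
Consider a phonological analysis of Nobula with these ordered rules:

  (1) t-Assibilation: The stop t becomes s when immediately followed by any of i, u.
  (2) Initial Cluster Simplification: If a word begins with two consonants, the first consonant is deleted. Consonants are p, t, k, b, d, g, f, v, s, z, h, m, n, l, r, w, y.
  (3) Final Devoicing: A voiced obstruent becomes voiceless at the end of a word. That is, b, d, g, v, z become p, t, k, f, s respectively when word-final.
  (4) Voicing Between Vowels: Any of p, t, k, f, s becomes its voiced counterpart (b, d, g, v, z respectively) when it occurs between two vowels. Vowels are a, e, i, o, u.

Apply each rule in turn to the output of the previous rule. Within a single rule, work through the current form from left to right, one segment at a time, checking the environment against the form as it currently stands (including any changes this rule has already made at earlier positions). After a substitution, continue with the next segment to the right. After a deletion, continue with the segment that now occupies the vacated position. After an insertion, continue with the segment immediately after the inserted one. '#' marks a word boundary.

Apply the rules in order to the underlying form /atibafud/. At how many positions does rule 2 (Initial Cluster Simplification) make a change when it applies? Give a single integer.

0

(1) t-Assibilation: [atibafud] → [asibafud]
(2) Initial Cluster Simplification: no change — [asibafud]
(3) Final Devoicing: [asibafud] → [asibafut]
(4) Voicing Between Vowels: [asibafut] → [azibavut]
Rule 2 changed 0 position(s).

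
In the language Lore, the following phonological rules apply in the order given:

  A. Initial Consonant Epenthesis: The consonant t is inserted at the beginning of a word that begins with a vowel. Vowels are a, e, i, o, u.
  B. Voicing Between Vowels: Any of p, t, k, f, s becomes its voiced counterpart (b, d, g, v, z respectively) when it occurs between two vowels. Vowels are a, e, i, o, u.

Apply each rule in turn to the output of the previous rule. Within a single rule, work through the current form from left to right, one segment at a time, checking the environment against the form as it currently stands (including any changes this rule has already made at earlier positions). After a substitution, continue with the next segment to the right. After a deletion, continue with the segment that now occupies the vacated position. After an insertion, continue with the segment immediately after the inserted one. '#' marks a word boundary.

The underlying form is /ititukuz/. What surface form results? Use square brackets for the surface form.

[tididuguz]

A Initial Consonant Epenthesis: [ititukuz] → [tititukuz]
B Voicing Between Vowels: [tititukuz] → [tididuguz]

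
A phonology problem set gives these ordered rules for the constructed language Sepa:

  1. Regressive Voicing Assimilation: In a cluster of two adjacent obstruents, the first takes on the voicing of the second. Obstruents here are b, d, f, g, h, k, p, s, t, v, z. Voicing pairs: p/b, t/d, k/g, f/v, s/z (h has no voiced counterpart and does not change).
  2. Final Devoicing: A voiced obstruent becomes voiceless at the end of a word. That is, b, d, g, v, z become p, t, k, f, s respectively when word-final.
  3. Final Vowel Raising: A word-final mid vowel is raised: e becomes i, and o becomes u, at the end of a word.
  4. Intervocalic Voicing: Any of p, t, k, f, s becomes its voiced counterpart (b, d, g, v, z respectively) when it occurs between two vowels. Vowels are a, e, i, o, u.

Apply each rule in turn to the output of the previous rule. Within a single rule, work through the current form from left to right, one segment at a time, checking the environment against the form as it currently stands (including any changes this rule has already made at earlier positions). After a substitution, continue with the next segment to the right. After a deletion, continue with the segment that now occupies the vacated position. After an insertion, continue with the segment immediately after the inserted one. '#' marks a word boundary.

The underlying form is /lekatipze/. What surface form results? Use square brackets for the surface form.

1 Regressive Voicing Assimilation: [lekatipze] → [lekatibze]
2 Final Devoicing: no change — [lekatibze]
3 Final Vowel Raising: [lekatibze] → [lekatibzi]
4 Intervocalic Voicing: [lekatibzi] → [legadibzi]

[legadibzi]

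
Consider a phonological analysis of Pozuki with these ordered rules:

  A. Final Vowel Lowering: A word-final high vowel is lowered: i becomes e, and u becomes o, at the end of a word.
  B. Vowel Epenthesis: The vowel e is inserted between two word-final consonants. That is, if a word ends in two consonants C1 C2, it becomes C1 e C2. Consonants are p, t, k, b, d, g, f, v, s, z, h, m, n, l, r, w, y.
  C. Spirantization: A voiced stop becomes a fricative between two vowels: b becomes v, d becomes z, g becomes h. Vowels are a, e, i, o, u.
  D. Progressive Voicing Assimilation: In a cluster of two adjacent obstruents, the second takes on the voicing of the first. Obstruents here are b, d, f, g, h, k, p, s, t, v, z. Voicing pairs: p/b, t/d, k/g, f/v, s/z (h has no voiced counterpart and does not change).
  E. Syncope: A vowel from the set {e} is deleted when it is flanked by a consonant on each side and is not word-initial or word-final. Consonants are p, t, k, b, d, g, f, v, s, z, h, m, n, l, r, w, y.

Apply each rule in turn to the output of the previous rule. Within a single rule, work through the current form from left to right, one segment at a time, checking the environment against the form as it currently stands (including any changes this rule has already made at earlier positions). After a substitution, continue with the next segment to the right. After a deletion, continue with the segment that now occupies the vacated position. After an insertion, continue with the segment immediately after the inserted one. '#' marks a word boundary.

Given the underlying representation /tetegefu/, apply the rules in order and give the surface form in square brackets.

[tthfo]

A Final Vowel Lowering: [tetegefu] → [tetegefo]
B Vowel Epenthesis: no change — [tetegefo]
C Spirantization: [tetegefo] → [tetehefo]
D Progressive Voicing Assimilation: no change — [tetehefo]
E Syncope: [tetehefo] → [tthfo]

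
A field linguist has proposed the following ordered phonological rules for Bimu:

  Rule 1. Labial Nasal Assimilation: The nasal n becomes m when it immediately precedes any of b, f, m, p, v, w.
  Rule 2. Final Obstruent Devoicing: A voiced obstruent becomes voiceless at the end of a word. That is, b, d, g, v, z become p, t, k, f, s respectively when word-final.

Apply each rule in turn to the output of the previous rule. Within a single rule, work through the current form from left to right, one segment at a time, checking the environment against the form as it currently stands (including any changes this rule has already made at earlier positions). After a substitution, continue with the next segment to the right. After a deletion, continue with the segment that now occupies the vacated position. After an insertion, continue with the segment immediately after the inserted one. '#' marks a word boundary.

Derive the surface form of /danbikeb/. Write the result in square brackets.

[dambikep]

Rule 1 Labial Nasal Assimilation: [danbikeb] → [dambikeb]
Rule 2 Final Obstruent Devoicing: [dambikeb] → [dambikep]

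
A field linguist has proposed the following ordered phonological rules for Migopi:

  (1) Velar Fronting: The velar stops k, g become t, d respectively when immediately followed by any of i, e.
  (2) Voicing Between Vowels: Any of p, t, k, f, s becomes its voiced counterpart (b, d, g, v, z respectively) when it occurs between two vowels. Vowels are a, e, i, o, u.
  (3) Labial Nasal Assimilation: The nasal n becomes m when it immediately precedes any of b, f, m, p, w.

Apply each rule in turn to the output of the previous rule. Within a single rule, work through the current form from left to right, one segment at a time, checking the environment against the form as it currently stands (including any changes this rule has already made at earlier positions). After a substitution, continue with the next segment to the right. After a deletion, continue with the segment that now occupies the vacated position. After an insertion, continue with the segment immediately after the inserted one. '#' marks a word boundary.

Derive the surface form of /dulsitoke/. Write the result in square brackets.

(1) Velar Fronting: [dulsitoke] → [dulsitote]
(2) Voicing Between Vowels: [dulsitote] → [dulsidode]
(3) Labial Nasal Assimilation: no change — [dulsidode]

[dulsidode]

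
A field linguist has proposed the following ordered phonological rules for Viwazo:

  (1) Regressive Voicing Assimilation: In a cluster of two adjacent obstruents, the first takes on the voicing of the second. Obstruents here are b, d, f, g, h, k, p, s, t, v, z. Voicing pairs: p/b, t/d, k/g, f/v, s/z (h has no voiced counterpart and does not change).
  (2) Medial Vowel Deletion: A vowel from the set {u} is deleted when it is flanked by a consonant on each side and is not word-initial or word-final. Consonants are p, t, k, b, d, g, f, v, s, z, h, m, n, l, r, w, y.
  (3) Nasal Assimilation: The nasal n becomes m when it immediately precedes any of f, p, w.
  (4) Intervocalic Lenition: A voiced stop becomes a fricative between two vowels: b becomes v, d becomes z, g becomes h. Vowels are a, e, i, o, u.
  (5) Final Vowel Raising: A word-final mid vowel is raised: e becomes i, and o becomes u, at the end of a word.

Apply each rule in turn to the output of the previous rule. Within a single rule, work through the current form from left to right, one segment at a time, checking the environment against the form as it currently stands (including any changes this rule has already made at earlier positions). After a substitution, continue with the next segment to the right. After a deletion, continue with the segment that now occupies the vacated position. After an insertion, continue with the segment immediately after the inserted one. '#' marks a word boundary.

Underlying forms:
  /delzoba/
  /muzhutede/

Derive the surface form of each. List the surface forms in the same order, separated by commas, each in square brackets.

[delzova], [mshtezi]

/delzoba/:
  (1) Regressive Voicing Assimilation: no change — [delzoba]
  (2) Medial Vowel Deletion: no change — [delzoba]
  (3) Nasal Assimilation: no change — [delzoba]
  (4) Intervocalic Lenition: [delzoba] → [delzova]
  (5) Final Vowel Raising: no change — [delzova]
/muzhutede/:
  (1) Regressive Voicing Assimilation: [muzhutede] → [mushutede]
  (2) Medial Vowel Deletion: [mushutede] → [mshtede]
  (3) Nasal Assimilation: no change — [mshtede]
  (4) Intervocalic Lenition: [mshtede] → [mshteze]
  (5) Final Vowel Raising: [mshteze] → [mshtezi]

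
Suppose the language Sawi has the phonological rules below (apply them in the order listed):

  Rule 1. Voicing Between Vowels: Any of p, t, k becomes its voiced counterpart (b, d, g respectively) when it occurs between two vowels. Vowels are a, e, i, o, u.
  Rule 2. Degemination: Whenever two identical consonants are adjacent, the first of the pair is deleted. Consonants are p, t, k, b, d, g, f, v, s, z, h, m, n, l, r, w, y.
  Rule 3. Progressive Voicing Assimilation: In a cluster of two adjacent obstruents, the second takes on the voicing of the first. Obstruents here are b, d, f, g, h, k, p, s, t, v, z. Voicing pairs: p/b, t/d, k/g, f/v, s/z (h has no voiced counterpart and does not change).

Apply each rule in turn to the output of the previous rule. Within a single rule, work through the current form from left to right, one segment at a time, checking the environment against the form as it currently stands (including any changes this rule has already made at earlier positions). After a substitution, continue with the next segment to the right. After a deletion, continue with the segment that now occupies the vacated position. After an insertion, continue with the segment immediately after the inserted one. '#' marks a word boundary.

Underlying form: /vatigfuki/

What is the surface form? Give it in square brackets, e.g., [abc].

Rule 1 Voicing Between Vowels: [vatigfuki] → [vadigfugi]
Rule 2 Degemination: no change — [vadigfugi]
Rule 3 Progressive Voicing Assimilation: [vadigfugi] → [vadigvugi]

[vadigvugi]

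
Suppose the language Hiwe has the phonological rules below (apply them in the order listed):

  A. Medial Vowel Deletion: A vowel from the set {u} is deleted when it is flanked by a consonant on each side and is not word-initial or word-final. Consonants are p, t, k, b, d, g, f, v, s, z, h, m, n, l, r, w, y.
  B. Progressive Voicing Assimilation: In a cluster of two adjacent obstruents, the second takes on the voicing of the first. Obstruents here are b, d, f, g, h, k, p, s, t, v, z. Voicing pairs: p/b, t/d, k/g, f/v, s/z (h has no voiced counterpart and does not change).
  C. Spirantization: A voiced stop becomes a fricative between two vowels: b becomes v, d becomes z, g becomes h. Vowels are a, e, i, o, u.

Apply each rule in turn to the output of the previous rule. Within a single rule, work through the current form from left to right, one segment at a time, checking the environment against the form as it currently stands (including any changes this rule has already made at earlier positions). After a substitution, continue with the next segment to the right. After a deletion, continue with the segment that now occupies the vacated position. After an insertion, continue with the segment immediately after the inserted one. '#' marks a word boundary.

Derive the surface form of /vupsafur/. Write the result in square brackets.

[vbzafr]

A Medial Vowel Deletion: [vupsafur] → [vpsafr]
B Progressive Voicing Assimilation: [vpsafr] → [vbzafr]
C Spirantization: no change — [vbzafr]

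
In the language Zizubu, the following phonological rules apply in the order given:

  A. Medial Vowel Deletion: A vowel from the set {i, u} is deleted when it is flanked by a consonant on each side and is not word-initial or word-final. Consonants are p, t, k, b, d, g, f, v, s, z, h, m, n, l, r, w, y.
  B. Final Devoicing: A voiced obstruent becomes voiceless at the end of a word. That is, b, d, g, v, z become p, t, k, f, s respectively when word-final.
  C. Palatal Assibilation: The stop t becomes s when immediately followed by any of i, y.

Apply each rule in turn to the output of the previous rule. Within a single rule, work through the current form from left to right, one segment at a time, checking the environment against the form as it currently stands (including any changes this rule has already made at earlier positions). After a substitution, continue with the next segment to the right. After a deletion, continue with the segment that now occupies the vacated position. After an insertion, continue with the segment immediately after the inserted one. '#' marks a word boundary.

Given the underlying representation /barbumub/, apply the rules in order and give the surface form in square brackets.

A Medial Vowel Deletion: [barbumub] → [barbmb]
B Final Devoicing: [barbmb] → [barbmp]
C Palatal Assibilation: no change — [barbmp]

[barbmp]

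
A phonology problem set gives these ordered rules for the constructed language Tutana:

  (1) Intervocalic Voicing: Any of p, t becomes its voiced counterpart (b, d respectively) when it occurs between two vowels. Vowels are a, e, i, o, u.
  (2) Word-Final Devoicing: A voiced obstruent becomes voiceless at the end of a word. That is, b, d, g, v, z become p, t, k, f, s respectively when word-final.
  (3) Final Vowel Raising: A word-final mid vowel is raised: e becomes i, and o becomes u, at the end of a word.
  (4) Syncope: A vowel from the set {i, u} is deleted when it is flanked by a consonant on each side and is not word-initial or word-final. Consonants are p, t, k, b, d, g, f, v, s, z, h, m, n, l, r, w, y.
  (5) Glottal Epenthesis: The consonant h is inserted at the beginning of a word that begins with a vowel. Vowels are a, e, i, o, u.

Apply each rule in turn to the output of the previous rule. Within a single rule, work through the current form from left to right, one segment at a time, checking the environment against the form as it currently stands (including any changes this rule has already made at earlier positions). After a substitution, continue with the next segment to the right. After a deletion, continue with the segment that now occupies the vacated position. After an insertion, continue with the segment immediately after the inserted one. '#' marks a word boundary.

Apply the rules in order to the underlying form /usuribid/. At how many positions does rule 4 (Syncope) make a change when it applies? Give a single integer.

(1) Intervocalic Voicing: no change — [usuribid]
(2) Word-Final Devoicing: [usuribid] → [usuribit]
(3) Final Vowel Raising: no change — [usuribit]
(4) Syncope: [usuribit] → [usrbt]
(5) Glottal Epenthesis: [usrbt] → [husrbt]
Rule 4 changed 3 position(s).

3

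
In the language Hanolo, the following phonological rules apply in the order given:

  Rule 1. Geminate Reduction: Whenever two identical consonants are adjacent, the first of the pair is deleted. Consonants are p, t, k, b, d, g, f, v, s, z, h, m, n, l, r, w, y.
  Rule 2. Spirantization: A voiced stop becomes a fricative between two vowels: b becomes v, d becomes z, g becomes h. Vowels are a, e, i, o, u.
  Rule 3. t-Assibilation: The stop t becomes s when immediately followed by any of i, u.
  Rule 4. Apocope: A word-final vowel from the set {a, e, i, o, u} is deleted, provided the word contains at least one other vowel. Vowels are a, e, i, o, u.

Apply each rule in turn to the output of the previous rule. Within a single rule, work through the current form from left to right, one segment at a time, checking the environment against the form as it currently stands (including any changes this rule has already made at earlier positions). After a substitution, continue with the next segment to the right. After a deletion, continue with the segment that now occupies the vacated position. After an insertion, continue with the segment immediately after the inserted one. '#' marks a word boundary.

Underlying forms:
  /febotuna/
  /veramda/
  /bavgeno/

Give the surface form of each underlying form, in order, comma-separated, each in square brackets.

[fevosun], [veramd], [bavgen]

/febotuna/:
  Rule 1 Geminate Reduction: no change — [febotuna]
  Rule 2 Spirantization: [febotuna] → [fevotuna]
  Rule 3 t-Assibilation: [fevotuna] → [fevosuna]
  Rule 4 Apocope: [fevosuna] → [fevosun]
/veramda/:
  Rule 1 Geminate Reduction: no change — [veramda]
  Rule 2 Spirantization: no change — [veramda]
  Rule 3 t-Assibilation: no change — [veramda]
  Rule 4 Apocope: [veramda] → [veramd]
/bavgeno/:
  Rule 1 Geminate Reduction: no change — [bavgeno]
  Rule 2 Spirantization: no change — [bavgeno]
  Rule 3 t-Assibilation: no change — [bavgeno]
  Rule 4 Apocope: [bavgeno] → [bavgen]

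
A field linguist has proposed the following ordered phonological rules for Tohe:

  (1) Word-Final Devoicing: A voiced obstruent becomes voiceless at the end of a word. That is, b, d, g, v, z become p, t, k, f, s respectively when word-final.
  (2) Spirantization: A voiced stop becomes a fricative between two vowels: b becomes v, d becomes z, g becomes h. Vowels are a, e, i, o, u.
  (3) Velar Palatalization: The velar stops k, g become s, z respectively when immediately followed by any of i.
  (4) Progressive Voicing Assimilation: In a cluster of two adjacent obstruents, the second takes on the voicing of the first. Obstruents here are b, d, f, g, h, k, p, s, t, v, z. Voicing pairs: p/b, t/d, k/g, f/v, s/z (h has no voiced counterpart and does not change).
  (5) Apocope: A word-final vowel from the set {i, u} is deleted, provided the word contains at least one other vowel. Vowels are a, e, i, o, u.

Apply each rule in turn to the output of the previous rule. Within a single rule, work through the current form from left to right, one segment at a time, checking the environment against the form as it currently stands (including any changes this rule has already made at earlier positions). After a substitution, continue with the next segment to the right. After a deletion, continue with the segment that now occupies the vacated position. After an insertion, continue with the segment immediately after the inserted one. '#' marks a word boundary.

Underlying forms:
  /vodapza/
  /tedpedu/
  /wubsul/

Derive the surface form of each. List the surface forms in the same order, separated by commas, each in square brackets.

/vodapza/:
  (1) Word-Final Devoicing: no change — [vodapza]
  (2) Spirantization: [vodapza] → [vozapza]
  (3) Velar Palatalization: no change — [vozapza]
  (4) Progressive Voicing Assimilation: [vozapza] → [vozapsa]
  (5) Apocope: no change — [vozapsa]
/tedpedu/:
  (1) Word-Final Devoicing: no change — [tedpedu]
  (2) Spirantization: [tedpedu] → [tedpezu]
  (3) Velar Palatalization: no change — [tedpezu]
  (4) Progressive Voicing Assimilation: [tedpezu] → [tedbezu]
  (5) Apocope: [tedbezu] → [tedbez]
/wubsul/:
  (1) Word-Final Devoicing: no change — [wubsul]
  (2) Spirantization: no change — [wubsul]
  (3) Velar Palatalization: no change — [wubsul]
  (4) Progressive Voicing Assimilation: [wubsul] → [wubzul]
  (5) Apocope: no change — [wubzul]

[vozapsa], [tedbez], [wubzul]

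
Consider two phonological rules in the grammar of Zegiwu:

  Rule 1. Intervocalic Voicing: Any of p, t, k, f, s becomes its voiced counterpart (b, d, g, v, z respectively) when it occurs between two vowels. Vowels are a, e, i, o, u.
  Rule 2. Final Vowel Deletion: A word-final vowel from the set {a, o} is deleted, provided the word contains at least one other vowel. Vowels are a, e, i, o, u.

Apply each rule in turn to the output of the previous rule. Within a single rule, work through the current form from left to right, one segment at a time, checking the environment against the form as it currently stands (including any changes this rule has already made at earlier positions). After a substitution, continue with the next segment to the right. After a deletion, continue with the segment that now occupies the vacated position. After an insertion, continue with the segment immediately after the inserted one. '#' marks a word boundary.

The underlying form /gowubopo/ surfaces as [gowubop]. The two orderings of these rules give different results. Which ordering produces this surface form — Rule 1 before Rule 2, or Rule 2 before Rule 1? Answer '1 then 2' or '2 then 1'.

Order 1 then 2:
  1 Intervocalic Voicing: [gowubopo] → [gowubobo]
  2 Final Vowel Deletion: [gowubobo] → [gowubob]
  result: [gowubob]
Order 2 then 1:
  2 Final Vowel Deletion: [gowubopo] → [gowubop]
  1 Intervocalic Voicing: no change — [gowubop]
  result: [gowubop]

2 then 1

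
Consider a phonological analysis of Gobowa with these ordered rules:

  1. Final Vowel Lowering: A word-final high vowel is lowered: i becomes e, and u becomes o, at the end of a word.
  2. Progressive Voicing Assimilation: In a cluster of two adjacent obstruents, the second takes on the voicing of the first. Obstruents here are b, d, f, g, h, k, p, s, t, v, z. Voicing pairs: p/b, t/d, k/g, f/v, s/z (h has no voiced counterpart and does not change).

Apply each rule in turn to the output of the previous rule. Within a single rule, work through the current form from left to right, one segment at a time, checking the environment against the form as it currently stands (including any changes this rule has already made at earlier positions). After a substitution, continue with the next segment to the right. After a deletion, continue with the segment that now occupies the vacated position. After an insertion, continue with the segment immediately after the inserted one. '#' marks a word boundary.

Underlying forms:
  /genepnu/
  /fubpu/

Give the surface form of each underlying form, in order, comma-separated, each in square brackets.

/genepnu/:
  1 Final Vowel Lowering: [genepnu] → [genepno]
  2 Progressive Voicing Assimilation: no change — [genepno]
/fubpu/:
  1 Final Vowel Lowering: [fubpu] → [fubpo]
  2 Progressive Voicing Assimilation: [fubpo] → [fubbo]

[genepno], [fubbo]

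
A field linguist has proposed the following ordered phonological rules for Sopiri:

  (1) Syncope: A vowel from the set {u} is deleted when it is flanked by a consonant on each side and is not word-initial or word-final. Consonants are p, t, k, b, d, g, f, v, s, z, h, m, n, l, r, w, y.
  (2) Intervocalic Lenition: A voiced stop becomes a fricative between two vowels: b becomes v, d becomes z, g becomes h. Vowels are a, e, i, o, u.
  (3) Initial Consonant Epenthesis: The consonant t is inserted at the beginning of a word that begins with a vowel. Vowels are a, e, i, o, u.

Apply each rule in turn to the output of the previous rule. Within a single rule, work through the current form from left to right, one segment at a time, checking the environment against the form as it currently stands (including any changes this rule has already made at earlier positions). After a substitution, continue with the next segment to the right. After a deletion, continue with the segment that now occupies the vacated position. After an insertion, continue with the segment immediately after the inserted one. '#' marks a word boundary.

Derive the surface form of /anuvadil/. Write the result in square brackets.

[tanvazil]

(1) Syncope: [anuvadil] → [anvadil]
(2) Intervocalic Lenition: [anvadil] → [anvazil]
(3) Initial Consonant Epenthesis: [anvazil] → [tanvazil]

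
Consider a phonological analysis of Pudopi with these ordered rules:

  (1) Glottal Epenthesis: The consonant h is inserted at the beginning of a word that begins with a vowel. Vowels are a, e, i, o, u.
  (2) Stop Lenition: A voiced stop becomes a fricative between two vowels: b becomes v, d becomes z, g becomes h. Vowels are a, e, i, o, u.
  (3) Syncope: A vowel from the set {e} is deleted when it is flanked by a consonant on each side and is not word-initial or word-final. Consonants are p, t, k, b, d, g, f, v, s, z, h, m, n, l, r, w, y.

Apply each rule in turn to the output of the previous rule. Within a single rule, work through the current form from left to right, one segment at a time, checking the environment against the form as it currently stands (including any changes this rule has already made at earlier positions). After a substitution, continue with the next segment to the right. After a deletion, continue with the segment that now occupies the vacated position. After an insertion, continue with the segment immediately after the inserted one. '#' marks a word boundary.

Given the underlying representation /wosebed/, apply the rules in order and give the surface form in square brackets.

(1) Glottal Epenthesis: no change — [wosebed]
(2) Stop Lenition: [wosebed] → [woseved]
(3) Syncope: [woseved] → [wosvd]

[wosvd]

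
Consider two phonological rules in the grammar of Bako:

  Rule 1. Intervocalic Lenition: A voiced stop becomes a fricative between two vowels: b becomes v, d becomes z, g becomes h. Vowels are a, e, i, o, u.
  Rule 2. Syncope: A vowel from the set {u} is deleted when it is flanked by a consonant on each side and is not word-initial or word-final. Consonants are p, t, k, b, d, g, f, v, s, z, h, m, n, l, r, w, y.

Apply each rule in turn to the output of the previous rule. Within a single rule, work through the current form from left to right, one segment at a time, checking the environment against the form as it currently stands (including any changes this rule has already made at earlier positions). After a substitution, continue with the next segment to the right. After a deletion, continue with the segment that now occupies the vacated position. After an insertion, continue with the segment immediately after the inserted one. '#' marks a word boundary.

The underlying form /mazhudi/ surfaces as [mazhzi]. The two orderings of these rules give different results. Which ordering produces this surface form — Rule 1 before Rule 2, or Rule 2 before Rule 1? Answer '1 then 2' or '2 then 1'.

Order 1 then 2:
  1 Intervocalic Lenition: [mazhudi] → [mazhuzi]
  2 Syncope: [mazhuzi] → [mazhzi]
  result: [mazhzi]
Order 2 then 1:
  2 Syncope: [mazhudi] → [mazhdi]
  1 Intervocalic Lenition: no change — [mazhdi]
  result: [mazhdi]

1 then 2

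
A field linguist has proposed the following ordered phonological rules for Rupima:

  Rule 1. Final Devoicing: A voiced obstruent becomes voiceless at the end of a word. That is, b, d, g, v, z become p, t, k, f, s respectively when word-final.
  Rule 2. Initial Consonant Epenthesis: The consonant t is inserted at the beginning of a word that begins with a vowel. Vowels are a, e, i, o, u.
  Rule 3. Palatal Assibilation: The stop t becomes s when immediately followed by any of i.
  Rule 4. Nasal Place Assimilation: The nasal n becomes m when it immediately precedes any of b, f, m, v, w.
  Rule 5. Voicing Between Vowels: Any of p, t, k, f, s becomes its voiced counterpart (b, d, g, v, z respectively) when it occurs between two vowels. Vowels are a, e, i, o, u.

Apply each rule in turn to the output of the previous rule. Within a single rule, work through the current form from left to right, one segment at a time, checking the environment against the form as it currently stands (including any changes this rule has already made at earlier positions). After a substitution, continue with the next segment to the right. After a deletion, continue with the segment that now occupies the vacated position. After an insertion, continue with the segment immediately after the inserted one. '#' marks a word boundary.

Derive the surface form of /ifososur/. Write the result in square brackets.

[sivozozur]

Rule 1 Final Devoicing: no change — [ifososur]
Rule 2 Initial Consonant Epenthesis: [ifososur] → [tifososur]
Rule 3 Palatal Assibilation: [tifososur] → [sifososur]
Rule 4 Nasal Place Assimilation: no change — [sifososur]
Rule 5 Voicing Between Vowels: [sifososur] → [sivozozur]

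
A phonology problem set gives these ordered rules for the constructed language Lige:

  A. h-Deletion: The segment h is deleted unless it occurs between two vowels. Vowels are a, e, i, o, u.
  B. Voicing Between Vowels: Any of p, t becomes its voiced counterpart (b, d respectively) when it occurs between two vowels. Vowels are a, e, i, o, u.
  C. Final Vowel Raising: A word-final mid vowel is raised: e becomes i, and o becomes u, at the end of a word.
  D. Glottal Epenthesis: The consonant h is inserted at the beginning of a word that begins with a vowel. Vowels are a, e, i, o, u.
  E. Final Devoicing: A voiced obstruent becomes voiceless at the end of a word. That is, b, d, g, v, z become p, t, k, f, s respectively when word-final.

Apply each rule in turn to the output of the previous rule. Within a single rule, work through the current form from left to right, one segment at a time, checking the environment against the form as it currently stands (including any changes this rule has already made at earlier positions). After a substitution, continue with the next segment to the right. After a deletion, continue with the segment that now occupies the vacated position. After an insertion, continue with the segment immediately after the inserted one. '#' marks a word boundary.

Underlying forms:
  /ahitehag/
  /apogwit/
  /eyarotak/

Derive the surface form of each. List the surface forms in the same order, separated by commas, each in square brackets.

/ahitehag/:
  A h-Deletion: no change — [ahitehag]
  B Voicing Between Vowels: [ahitehag] → [ahidehag]
  C Final Vowel Raising: no change — [ahidehag]
  D Glottal Epenthesis: [ahidehag] → [hahidehag]
  E Final Devoicing: [hahidehag] → [hahidehak]
/apogwit/:
  A h-Deletion: no change — [apogwit]
  B Voicing Between Vowels: [apogwit] → [abogwit]
  C Final Vowel Raising: no change — [abogwit]
  D Glottal Epenthesis: [abogwit] → [habogwit]
  E Final Devoicing: no change — [habogwit]
/eyarotak/:
  A h-Deletion: no change — [eyarotak]
  B Voicing Between Vowels: [eyarotak] → [eyarodak]
  C Final Vowel Raising: no change — [eyarodak]
  D Glottal Epenthesis: [eyarodak] → [heyarodak]
  E Final Devoicing: no change — [heyarodak]

[hahidehak], [habogwit], [heyarodak]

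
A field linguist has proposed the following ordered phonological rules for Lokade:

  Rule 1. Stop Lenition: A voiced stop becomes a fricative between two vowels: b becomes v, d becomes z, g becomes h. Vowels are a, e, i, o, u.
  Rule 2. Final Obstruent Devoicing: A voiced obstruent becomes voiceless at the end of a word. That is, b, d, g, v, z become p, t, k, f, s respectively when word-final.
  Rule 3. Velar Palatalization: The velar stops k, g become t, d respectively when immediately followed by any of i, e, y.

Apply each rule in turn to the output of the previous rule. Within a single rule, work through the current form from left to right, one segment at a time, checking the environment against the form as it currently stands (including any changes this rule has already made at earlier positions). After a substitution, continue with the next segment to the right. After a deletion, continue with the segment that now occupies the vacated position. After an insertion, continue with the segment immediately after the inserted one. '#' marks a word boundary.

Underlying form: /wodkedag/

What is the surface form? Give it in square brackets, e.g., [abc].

[wodtezak]

Rule 1 Stop Lenition: [wodkedag] → [wodkezag]
Rule 2 Final Obstruent Devoicing: [wodkezag] → [wodkezak]
Rule 3 Velar Palatalization: [wodkezak] → [wodtezak]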